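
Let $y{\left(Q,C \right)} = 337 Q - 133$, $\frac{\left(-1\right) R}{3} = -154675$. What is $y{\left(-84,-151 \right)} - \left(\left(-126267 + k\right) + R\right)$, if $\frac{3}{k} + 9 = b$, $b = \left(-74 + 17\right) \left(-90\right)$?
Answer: $- \frac{625101694}{1707} \approx -3.662 \cdot 10^{5}$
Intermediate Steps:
$R = 464025$ ($R = \left(-3\right) \left(-154675\right) = 464025$)
$b = 5130$ ($b = \left(-57\right) \left(-90\right) = 5130$)
$y{\left(Q,C \right)} = -133 + 337 Q$
$k = \frac{1}{1707}$ ($k = \frac{3}{-9 + 5130} = \frac{3}{5121} = 3 \cdot \frac{1}{5121} = \frac{1}{1707} \approx 0.00058582$)
$y{\left(-84,-151 \right)} - \left(\left(-126267 + k\right) + R\right) = \left(-133 + 337 \left(-84\right)\right) - \left(\left(-126267 + \frac{1}{1707}\right) + 464025\right) = \left(-133 - 28308\right) - \left(- \frac{215537768}{1707} + 464025\right) = -28441 - \frac{576552907}{1707} = - \frac{625101694}{1707}$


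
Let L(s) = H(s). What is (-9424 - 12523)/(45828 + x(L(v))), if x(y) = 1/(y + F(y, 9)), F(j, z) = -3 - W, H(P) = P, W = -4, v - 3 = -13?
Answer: -197523/412451 ≈ -0.47890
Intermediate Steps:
v = -10 (v = 3 - 13 = -10)
L(s) = s
F(j, z) = 1 (F(j, z) = -3 - 1*(-4) = -3 + 4 = 1)
x(y) = 1/(1 + y) (x(y) = 1/(y + 1) = 1/(1 + y))
(-9424 - 12523)/(45828 + x(L(v))) = (-9424 - 12523)/(45828 + 1/(1 - 10)) = -21947/(45828 + 1/(-9)) = -21947/(45828 - ⅑) = -21947/412451/9 = -21947*9/412451 = -197523/412451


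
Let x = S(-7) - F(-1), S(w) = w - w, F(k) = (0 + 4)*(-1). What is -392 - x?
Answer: -396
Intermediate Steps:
F(k) = -4 (F(k) = 4*(-1) = -4)
S(w) = 0
x = 4 (x = 0 - 1*(-4) = 0 + 4 = 4)
-392 - x = -392 - 1*4 = -392 - 4 = -396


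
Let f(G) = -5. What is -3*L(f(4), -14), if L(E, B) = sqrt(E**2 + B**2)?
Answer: -3*sqrt(221) ≈ -44.598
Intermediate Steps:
L(E, B) = sqrt(B**2 + E**2)
-3*L(f(4), -14) = -3*sqrt((-14)**2 + (-5)**2) = -3*sqrt(196 + 25) = -3*sqrt(221)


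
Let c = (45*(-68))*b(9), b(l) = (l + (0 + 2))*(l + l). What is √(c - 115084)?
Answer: 2*I*√180241 ≈ 849.1*I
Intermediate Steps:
b(l) = 2*l*(2 + l) (b(l) = (l + 2)*(2*l) = (2 + l)*(2*l) = 2*l*(2 + l))
c = -605880 (c = (45*(-68))*(2*9*(2 + 9)) = -6120*9*11 = -3060*198 = -605880)
√(c - 115084) = √(-605880 - 115084) = √(-720964) = 2*I*√180241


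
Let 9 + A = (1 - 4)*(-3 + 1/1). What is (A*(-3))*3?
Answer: 27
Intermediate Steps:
A = -3 (A = -9 + (1 - 4)*(-3 + 1/1) = -9 - 3*(-3 + 1) = -9 - 3*(-2) = -9 + 6 = -3)
(A*(-3))*3 = -3*(-3)*3 = 9*3 = 27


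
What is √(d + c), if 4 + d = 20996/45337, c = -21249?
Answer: I*√43683390276305/45337 ≈ 145.78*I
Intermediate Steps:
d = -160352/45337 (d = -4 + 20996/45337 = -160352/45337 ≈ -3.5369)
√(d + c) = √(-160352/45337 - 21249) = √(-963526265/45337) = I*√43683390276305/45337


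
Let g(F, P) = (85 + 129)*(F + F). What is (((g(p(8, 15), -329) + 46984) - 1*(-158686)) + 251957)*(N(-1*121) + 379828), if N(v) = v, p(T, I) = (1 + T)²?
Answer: 186927857565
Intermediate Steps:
g(F, P) = 428*F (g(F, P) = 214*(2*F) = 428*F)
(((g(p(8, 15), -329) + 46984) - 1*(-158686)) + 251957)*(N(-1*121) + 379828) = (((428*(1 + 8)² + 46984) - 1*(-158686)) + 251957)*(-1*121 + 379828) = (((428*9² + 46984) + 158686) + 251957)*(-121 + 379828) = (((428*81 + 46984) + 158686) + 251957)*379707 = (((34668 + 46984) + 158686) + 251957)*379707 = ((81652 + 158686) + 251957)*379707 = (240338 + 251957)*379707 = 492295*379707 = 186927857565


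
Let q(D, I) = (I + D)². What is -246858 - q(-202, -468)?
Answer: -695758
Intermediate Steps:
q(D, I) = (D + I)²
-246858 - q(-202, -468) = -246858 - (-202 - 468)² = -246858 - 1*(-670)² = -246858 - 1*448900 = -246858 - 448900 = -695758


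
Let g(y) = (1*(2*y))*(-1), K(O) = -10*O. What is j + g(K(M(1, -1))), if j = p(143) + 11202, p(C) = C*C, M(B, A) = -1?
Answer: 31631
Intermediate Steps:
p(C) = C**2
g(y) = -2*y (g(y) = (2*y)*(-1) = -2*y)
j = 31651 (j = 143**2 + 11202 = 20449 + 11202 = 31651)
j + g(K(M(1, -1))) = 31651 - (-20)*(-1) = 31651 - 2*10 = 31651 - 20 = 31631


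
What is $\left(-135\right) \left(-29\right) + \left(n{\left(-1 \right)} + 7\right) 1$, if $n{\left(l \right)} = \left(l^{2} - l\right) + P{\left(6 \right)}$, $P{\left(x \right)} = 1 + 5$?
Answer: $3930$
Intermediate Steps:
$P{\left(x \right)} = 6$
$n{\left(l \right)} = 6 + l^{2} - l$ ($n{\left(l \right)} = \left(l^{2} - l\right) + 6 = 6 + l^{2} - l$)
$\left(-135\right) \left(-29\right) + \left(n{\left(-1 \right)} + 7\right) 1 = \left(-135\right) \left(-29\right) + \left(\left(6 + \left(-1\right)^{2} - -1\right) + 7\right) 1 = 3915 + \left(\left(6 + 1 + 1\right) + 7\right) 1 = 3915 + \left(8 + 7\right) 1 = 3915 + 15 \cdot 1 = 3915 + 15 = 3930$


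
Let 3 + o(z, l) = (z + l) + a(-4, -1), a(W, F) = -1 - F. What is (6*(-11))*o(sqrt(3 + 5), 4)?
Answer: -66 - 132*sqrt(2) ≈ -252.68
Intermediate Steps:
o(z, l) = -3 + l + z (o(z, l) = -3 + ((z + l) + (-1 - 1*(-1))) = -3 + ((l + z) + (-1 + 1)) = -3 + ((l + z) + 0) = -3 + (l + z) = -3 + l + z)
(6*(-11))*o(sqrt(3 + 5), 4) = (6*(-11))*(-3 + 4 + sqrt(3 + 5)) = -66*(-3 + 4 + sqrt(8)) = -66*(-3 + 4 + 2*sqrt(2)) = -66*(1 + 2*sqrt(2)) = -66 - 132*sqrt(2)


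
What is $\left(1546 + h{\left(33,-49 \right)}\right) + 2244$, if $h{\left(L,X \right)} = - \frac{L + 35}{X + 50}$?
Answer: $3722$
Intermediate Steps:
$h{\left(L,X \right)} = - \frac{35 + L}{50 + X}$
$\left(1546 + h{\left(33,-49 \right)}\right) + 2244 = \left(1546 + \frac{-35 - 33}{50 - 49}\right) + 2244 = \left(1546 + \frac{-35 - 33}{1}\right) + 2244 = \left(1546 + 1 \left(-68\right)\right) + 2244 = \left(1546 - 68\right) + 2244 = 1478 + 2244 = 3722$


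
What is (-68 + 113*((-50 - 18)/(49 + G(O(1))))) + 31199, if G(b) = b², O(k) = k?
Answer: 774433/25 ≈ 30977.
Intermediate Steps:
(-68 + 113*((-50 - 18)/(49 + G(O(1))))) + 31199 = (-68 + 113*((-50 - 18)/(49 + 1²))) + 31199 = (-68 + 113*(-68/(49 + 1))) + 31199 = (-68 + 113*(-68/50)) + 31199 = (-68 + 113*(-68*1/50)) + 31199 = (-68 + 113*(-34/25)) + 31199 = (-68 - 3842/25) + 31199 = -5542/25 + 31199 = 774433/25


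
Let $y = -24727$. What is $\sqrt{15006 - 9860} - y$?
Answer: $24727 + \sqrt{5146} \approx 24799.0$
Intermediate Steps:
$\sqrt{15006 - 9860} - y = \sqrt{15006 - 9860} - -24727 = \sqrt{5146} + 24727 = 24727 + \sqrt{5146}$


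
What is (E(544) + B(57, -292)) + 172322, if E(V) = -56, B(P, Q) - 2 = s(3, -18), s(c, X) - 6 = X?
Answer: 172256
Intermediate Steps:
s(c, X) = 6 + X
B(P, Q) = -10 (B(P, Q) = 2 + (6 - 18) = 2 - 12 = -10)
(E(544) + B(57, -292)) + 172322 = (-56 - 10) + 172322 = -66 + 172322 = 172256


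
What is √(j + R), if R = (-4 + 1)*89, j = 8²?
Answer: I*√203 ≈ 14.248*I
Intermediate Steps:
j = 64
R = -267 (R = -3*89 = -267)
√(j + R) = √(64 - 267) = √(-203) = I*√203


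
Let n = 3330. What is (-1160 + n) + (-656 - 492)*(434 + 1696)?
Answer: -2443070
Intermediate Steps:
(-1160 + n) + (-656 - 492)*(434 + 1696) = (-1160 + 3330) + (-656 - 492)*(434 + 1696) = 2170 - 1148*2130 = 2170 - 2445240 = -2443070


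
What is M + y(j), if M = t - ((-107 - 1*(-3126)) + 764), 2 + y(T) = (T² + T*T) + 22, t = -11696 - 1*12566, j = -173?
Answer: 31833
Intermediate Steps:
t = -24262 (t = -11696 - 12566 = -24262)
y(T) = 20 + 2*T² (y(T) = -2 + ((T² + T*T) + 22) = -2 + ((T² + T²) + 22) = -2 + (2*T² + 22) = -2 + (22 + 2*T²) = 20 + 2*T²)
M = -28045 (M = -24262 - ((-107 - 1*(-3126)) + 764) = -24262 - ((-107 + 3126) + 764) = -24262 - (3019 + 764) = -24262 - 1*3783 = -24262 - 3783 = -28045)
M + y(j) = -28045 + (20 + 2*(-173)²) = -28045 + (20 + 2*29929) = -28045 + (20 + 59858) = -28045 + 59878 = 31833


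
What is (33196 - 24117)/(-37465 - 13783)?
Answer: -9079/51248 ≈ -0.17716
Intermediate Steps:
(33196 - 24117)/(-37465 - 13783) = 9079/(-51248) = 9079*(-1/51248) = -9079/51248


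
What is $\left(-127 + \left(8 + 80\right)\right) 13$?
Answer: $-507$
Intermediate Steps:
$\left(-127 + \left(8 + 80\right)\right) 13 = \left(-127 + 88\right) 13 = \left(-39\right) 13 = -507$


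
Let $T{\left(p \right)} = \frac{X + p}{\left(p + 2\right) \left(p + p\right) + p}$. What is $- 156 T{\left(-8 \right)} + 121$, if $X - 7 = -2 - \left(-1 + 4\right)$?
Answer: $\frac{1448}{11} \approx 131.64$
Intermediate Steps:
$X = 2$ ($X = 7 - 5 = 2$)
$T{\left(p \right)} = \frac{2 + p}{p + 2 p \left(2 + p\right)}$ ($T{\left(p \right)} = \frac{2 + p}{\left(p + 2\right) \left(p + p\right) + p} = \frac{2 + p}{\left(2 + p\right) 2 p + p} = \frac{2 + p}{2 p \left(2 + p\right) + p} = \frac{2 + p}{p + 2 p \left(2 + p\right)}$)
$- 156 T{\left(-8 \right)} + 121 = - 156 \frac{2 - 8}{\left(-8\right) \left(5 + 2 \left(-8\right)\right)} + 121 = - 156 \left(\left(- \frac{1}{8}\right) \frac{1}{5 - 16} \left(-6\right)\right) + 121 = - 156 \left(\left(- \frac{1}{8}\right) \frac{1}{-11} \left(-6\right)\right) + 121 = - 156 \left(\left(- \frac{1}{8}\right) \left(- \frac{1}{11}\right) \left(-6\right)\right) + 121 = \left(-156\right) \left(- \frac{3}{44}\right) + 121 = \frac{117}{11} + 121 = \frac{1448}{11}$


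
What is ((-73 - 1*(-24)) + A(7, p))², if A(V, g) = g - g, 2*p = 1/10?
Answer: 2401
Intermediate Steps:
p = 1/20 (p = (½)/10 = (½)*(⅒) = 1/20 ≈ 0.050000)
A(V, g) = 0
((-73 - 1*(-24)) + A(7, p))² = ((-73 - 1*(-24)) + 0)² = ((-73 + 24) + 0)² = (-49 + 0)² = (-49)² = 2401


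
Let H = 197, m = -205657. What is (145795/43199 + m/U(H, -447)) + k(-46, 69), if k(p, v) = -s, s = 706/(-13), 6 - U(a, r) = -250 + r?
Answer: -7132418144/30368897 ≈ -234.86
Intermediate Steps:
U(a, r) = 256 - r (U(a, r) = 6 - (-250 + r) = 6 + (250 - r) = 256 - r)
s = -706/13 (s = 706*(-1/13) = -706/13 ≈ -54.308)
k(p, v) = 706/13 (k(p, v) = -1*(-706/13) = 706/13)
(145795/43199 + m/U(H, -447)) + k(-46, 69) = (145795/43199 - 205657/(256 - 1*(-447))) + 706/13 = (145795*(1/43199) - 205657/(256 + 447)) + 706/13 = (11215/3323 - 205657/703) + 706/13 = -675514066/2336069 + 706/13 = -7132418144/30368897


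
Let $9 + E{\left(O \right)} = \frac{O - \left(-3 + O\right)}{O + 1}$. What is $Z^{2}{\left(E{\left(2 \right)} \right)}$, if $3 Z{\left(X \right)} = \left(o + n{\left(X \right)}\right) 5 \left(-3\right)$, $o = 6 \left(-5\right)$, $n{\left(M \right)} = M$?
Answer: $36100$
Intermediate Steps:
$o = -30$
$E{\left(O \right)} = -9 + \frac{3}{1 + O}$ ($E{\left(O \right)} = -9 + \frac{O - \left(-3 + O\right)}{O + 1} = -9 + \frac{3}{1 + O}$)
$Z{\left(X \right)} = 150 - 5 X$ ($Z{\left(X \right)} = \frac{\left(-30 + X\right) 5 \left(-3\right)}{3} = \frac{\left(-30 + X\right) \left(-15\right)}{3} = \frac{450 - 15 X}{3} = 150 - 5 X$)
$Z^{2}{\left(E{\left(2 \right)} \right)} = \left(150 - 5 \frac{3 \left(-2 - 6\right)}{1 + 2}\right)^{2} = \left(150 - 5 \frac{3 \left(-2 - 6\right)}{3}\right)^{2} = \left(150 - 5 \cdot 3 \cdot \frac{1}{3} \left(-8\right)\right)^{2} = \left(150 - -40\right)^{2} = \left(150 + 40\right)^{2} = 190^{2} = 36100$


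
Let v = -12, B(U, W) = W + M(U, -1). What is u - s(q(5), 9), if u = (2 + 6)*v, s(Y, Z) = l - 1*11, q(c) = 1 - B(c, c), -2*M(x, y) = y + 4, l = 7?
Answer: -92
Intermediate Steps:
M(x, y) = -2 - y/2 (M(x, y) = -(y + 4)/2 = -(4 + y)/2 = -2 - y/2)
B(U, W) = -3/2 + W (B(U, W) = W + (-2 - ½*(-1)) = W + (-2 + ½) = W - 3/2 = -3/2 + W)
q(c) = 5/2 - c (q(c) = 1 - (-3/2 + c) = 1 + (3/2 - c) = 5/2 - c)
s(Y, Z) = -4 (s(Y, Z) = 7 - 1*11 = 7 - 11 = -4)
u = -96 (u = (2 + 6)*(-12) = 8*(-12) = -96)
u - s(q(5), 9) = -96 - 1*(-4) = -96 + 4 = -92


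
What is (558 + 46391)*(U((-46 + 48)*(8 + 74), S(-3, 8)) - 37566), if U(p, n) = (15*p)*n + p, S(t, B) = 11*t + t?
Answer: -5913789938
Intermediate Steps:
S(t, B) = 12*t
U(p, n) = p + 15*n*p (U(p, n) = 15*n*p + p = p + 15*n*p)
(558 + 46391)*(U((-46 + 48)*(8 + 74), S(-3, 8)) - 37566) = (558 + 46391)*(((-46 + 48)*(8 + 74))*(1 + 15*(12*(-3))) - 37566) = 46949*((2*82)*(1 + 15*(-36)) - 37566) = 46949*(164*(1 - 540) - 37566) = 46949*(164*(-539) - 37566) = 46949*(-88396 - 37566) = 46949*(-125962) = -5913789938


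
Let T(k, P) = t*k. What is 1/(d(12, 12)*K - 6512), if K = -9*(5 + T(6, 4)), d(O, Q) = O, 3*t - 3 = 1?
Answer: -1/7916 ≈ -0.00012633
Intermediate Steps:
t = 4/3 (t = 1 + (1/3)*1 = 1 + 1/3 = 4/3 ≈ 1.3333)
T(k, P) = 4*k/3
K = -117 (K = -9*(5 + (4/3)*6) = -9*(5 + 8) = -9*13 = -117)
1/(d(12, 12)*K - 6512) = 1/(12*(-117) - 6512) = 1/(-1404 - 6512) = 1/(-7916) = -1/7916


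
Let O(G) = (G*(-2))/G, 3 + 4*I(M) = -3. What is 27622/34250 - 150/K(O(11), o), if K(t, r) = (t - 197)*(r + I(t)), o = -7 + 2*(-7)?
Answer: 7902667/10223625 ≈ 0.77298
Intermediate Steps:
o = -21 (o = -7 - 14 = -21)
I(M) = -3/2 (I(M) = -¾ + (¼)*(-3) = -¾ - ¾ = -3/2)
O(G) = -2 (O(G) = (-2*G)/G = -2)
K(t, r) = (-197 + t)*(-3/2 + r) (K(t, r) = (t - 197)*(r - 3/2) = (-197 + t)*(-3/2 + r))
27622/34250 - 150/K(O(11), o) = 27622/34250 - 150/(591/2 - 197*(-21) - 3/2*(-2) - 21*(-2)) = 27622*(1/34250) - 150/(591/2 + 4137 + 3 + 42) = 13811/17125 - 150/8955/2 = 13811/17125 - 150*2/8955 = 13811/17125 - 20/597 = 7902667/10223625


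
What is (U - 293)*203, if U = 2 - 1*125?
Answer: -84448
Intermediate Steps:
U = -123 (U = 2 - 125 = -123)
(U - 293)*203 = (-123 - 293)*203 = -416*203 = -84448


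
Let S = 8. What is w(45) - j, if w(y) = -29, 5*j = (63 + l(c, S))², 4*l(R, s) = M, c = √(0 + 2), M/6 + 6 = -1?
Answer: -2321/4 ≈ -580.25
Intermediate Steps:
M = -42 (M = -36 + 6*(-1) = -36 - 6 = -42)
c = √2 ≈ 1.4142
l(R, s) = -21/2 (l(R, s) = (¼)*(-42) = -21/2)
j = 2205/4 (j = (63 - 21/2)²/5 = (105/2)²/5 = (⅕)*(11025/4) = 2205/4 ≈ 551.25)
w(45) - j = -29 - 1*2205/4 = -29 - 2205/4 = -2321/4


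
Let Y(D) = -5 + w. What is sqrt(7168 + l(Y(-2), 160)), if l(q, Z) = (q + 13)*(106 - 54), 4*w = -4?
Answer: 2*sqrt(1883) ≈ 86.787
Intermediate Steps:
w = -1 (w = (1/4)*(-4) = -1)
Y(D) = -6 (Y(D) = -5 - 1 = -6)
l(q, Z) = 676 + 52*q (l(q, Z) = (13 + q)*52 = 676 + 52*q)
sqrt(7168 + l(Y(-2), 160)) = sqrt(7168 + (676 + 52*(-6))) = sqrt(7168 + (676 - 312)) = sqrt(7168 + 364) = sqrt(7532) = 2*sqrt(1883)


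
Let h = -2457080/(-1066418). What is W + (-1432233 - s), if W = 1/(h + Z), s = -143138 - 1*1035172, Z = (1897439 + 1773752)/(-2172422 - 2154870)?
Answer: -852858834595408375/3358739231761 ≈ -2.5392e+5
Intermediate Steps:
h = 1228540/533209 (h = -2457080*(-1/1066418) = 1228540/533209 ≈ 2.3041)
Z = -3671191/4327292 (Z = 3671191/(-4327292) = 3671191*(-1/4327292) = -3671191/4327292 ≈ -0.84838)
s = -1178310 (s = -143138 - 1035172 = -1178310)
W = 2307351040028/3358739231761 (W = 1/(1228540/533209 - 3671191/4327292) = 1/(3358739231761/2307351040028) = 2307351040028/3358739231761 ≈ 0.68697)
W + (-1432233 - s) = 2307351040028/3358739231761 + (-1432233 - 1*(-1178310)) = 2307351040028/3358739231761 + (-1432233 + 1178310) = 2307351040028/3358739231761 - 253923 = -852858834595408375/3358739231761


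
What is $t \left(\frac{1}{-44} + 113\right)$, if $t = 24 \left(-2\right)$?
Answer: $- \frac{59652}{11} \approx -5422.9$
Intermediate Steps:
$t = -48$
$t \left(\frac{1}{-44} + 113\right) = - 48 \left(\frac{1}{-44} + 113\right) = - 48 \left(- \frac{1}{44} + 113\right) = \left(-48\right) \frac{4971}{44} = - \frac{59652}{11}$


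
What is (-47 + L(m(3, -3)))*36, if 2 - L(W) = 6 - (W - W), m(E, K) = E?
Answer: -1836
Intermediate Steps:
L(W) = -4 (L(W) = 2 - (6 - (W - W)) = 2 - (6 - 1*0) = 2 - (6 + 0) = 2 - 1*6 = 2 - 6 = -4)
(-47 + L(m(3, -3)))*36 = (-47 - 4)*36 = -51*36 = -1836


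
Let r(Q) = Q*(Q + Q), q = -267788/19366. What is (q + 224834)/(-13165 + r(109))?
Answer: 2176933728/102610751 ≈ 21.215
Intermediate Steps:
q = -133894/9683 (q = -267788*1/19366 = -133894/9683 ≈ -13.828)
r(Q) = 2*Q² (r(Q) = Q*(2*Q) = 2*Q²)
(q + 224834)/(-13165 + r(109)) = (-133894/9683 + 224834)/(-13165 + 2*109²) = 2176933728/(9683*(-13165 + 2*11881)) = 2176933728/(9683*(-13165 + 23762)) = (2176933728/9683)/10597 = (2176933728/9683)*(1/10597) = 2176933728/102610751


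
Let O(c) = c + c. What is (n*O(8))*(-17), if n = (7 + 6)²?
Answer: -45968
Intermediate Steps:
O(c) = 2*c
n = 169 (n = 13² = 169)
(n*O(8))*(-17) = (169*(2*8))*(-17) = (169*16)*(-17) = 2704*(-17) = -45968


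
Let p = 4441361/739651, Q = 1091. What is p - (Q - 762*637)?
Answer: 358219639614/739651 ≈ 4.8431e+5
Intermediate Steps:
p = 4441361/739651 (p = 4441361*(1/739651) = 4441361/739651 ≈ 6.0047)
p - (Q - 762*637) = 4441361/739651 - (1091 - 762*637) = 4441361/739651 - (1091 - 485394) = 4441361/739651 - 1*(-484303) = 4441361/739651 + 484303 = 358219639614/739651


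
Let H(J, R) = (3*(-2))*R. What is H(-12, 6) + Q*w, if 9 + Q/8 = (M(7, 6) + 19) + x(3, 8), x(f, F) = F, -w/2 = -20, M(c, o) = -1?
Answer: 5404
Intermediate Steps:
H(J, R) = -6*R
w = 40 (w = -2*(-20) = 40)
Q = 136 (Q = -72 + 8*((-1 + 19) + 8) = -72 + 8*(18 + 8) = -72 + 8*26 = -72 + 208 = 136)
H(-12, 6) + Q*w = -6*6 + 136*40 = -36 + 5440 = 5404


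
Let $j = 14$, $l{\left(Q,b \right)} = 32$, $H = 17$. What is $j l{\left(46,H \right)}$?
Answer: $448$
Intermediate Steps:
$j l{\left(46,H \right)} = 14 \cdot 32 = 448$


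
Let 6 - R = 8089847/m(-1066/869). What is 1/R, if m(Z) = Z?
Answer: 1066/7030083439 ≈ 1.5163e-7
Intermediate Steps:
R = 7030083439/1066 (R = 6 - 8089847/((-1066/869)) = 6 - 8089847/((-1066*1/869)) = 6 - 8089847/(-1066/869) = 6 - 8089847*(-869)/1066 = 6 - 1*(-7030077043/1066) = 6 + 7030077043/1066 = 7030083439/1066 ≈ 6.5948e+6)
1/R = 1/(7030083439/1066) = 1066/7030083439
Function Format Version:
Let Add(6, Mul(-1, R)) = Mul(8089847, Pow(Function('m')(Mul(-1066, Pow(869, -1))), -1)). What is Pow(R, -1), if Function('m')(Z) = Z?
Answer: Rational(1066, 7030083439) ≈ 1.5163e-7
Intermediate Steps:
R = Rational(7030083439, 1066) (R = Add(6, Mul(-1, Mul(8089847, Pow(Mul(-1066, Pow(869, -1)), -1)))) = Add(6, Mul(-1, Mul(8089847, Pow(Mul(-1066, Rational(1, 869)), -1)))) = Add(6, Mul(-1, Mul(8089847, Pow(Rational(-1066, 869), -1)))) = Add(6, Mul(-1, Mul(8089847, Rational(-869, 1066)))) = Add(6, Mul(-1, Rational(-7030077043, 1066))) = Add(6, Rational(7030077043, 1066)) = Rational(7030083439, 1066) ≈ 6.5948e+6)
Pow(R, -1) = Pow(Rational(7030083439, 1066), -1) = Rational(1066, 7030083439)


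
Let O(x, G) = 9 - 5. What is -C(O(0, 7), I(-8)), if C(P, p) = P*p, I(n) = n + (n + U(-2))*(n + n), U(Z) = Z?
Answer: -608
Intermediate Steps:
O(x, G) = 4
I(n) = n + 2*n*(-2 + n) (I(n) = n + (n - 2)*(n + n) = n + (-2 + n)*(2*n) = n + 2*n*(-2 + n))
-C(O(0, 7), I(-8)) = -4*(-8*(-3 + 2*(-8))) = -4*(-8*(-3 - 16)) = -4*(-8*(-19)) = -4*152 = -1*608 = -608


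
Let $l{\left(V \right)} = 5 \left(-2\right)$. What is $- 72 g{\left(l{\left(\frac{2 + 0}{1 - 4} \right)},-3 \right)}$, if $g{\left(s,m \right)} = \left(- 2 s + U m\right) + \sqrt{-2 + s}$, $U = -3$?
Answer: $-2088 - 144 i \sqrt{3} \approx -2088.0 - 249.42 i$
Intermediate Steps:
$l{\left(V \right)} = -10$
$g{\left(s,m \right)} = \sqrt{-2 + s} - 3 m - 2 s$ ($g{\left(s,m \right)} = \left(- 2 s - 3 m\right) + \sqrt{-2 + s} = \left(- 3 m - 2 s\right) + \sqrt{-2 + s} = \sqrt{-2 + s} - 3 m - 2 s$)
$- 72 g{\left(l{\left(\frac{2 + 0}{1 - 4} \right)},-3 \right)} = - 72 \left(\sqrt{-2 - 10} - -9 - -20\right) = - 72 \left(\sqrt{-12} + 9 + 20\right) = - 72 \left(2 i \sqrt{3} + 9 + 20\right) = - 72 \left(29 + 2 i \sqrt{3}\right) = -2088 - 144 i \sqrt{3}$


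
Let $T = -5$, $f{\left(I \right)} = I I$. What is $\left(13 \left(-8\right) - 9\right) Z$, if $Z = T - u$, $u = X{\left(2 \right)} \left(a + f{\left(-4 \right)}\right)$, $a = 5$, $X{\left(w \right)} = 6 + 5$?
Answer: $26668$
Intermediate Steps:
$X{\left(w \right)} = 11$
$f{\left(I \right)} = I^{2}$
$u = 231$ ($u = 11 \left(5 + \left(-4\right)^{2}\right) = 11 \left(5 + 16\right) = 11 \cdot 21 = 231$)
$Z = -236$ ($Z = -5 - 231 = -236$)
$\left(13 \left(-8\right) - 9\right) Z = \left(13 \left(-8\right) - 9\right) \left(-236\right) = \left(-104 - 9\right) \left(-236\right) = \left(-113\right) \left(-236\right) = 26668$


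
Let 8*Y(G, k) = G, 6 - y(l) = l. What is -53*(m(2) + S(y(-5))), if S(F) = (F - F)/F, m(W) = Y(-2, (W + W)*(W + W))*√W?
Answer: 53*√2/4 ≈ 18.738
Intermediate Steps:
y(l) = 6 - l
Y(G, k) = G/8
m(W) = -√W/4 (m(W) = ((⅛)*(-2))*√W = -√W/4)
S(F) = 0 (S(F) = 0/F = 0)
-53*(m(2) + S(y(-5))) = -53*(-√2/4 + 0) = -(-53)*√2/4 = 53*√2/4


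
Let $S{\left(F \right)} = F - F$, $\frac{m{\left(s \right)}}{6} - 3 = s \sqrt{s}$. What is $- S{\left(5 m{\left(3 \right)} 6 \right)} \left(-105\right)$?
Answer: $0$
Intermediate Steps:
$m{\left(s \right)} = 18 + 6 s^{\frac{3}{2}}$ ($m{\left(s \right)} = 18 + 6 s \sqrt{s} = 18 + 6 s^{\frac{3}{2}}$)
$S{\left(F \right)} = 0$
$- S{\left(5 m{\left(3 \right)} 6 \right)} \left(-105\right) = - 0 \left(-105\right) = \left(-1\right) 0 = 0$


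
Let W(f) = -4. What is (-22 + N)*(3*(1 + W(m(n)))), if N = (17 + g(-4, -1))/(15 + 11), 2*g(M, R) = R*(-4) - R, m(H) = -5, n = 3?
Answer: 765/4 ≈ 191.25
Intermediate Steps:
g(M, R) = -5*R/2 (g(M, R) = (R*(-4) - R)/2 = (-4*R - R)/2 = (-5*R)/2 = -5*R/2)
N = ¾ (N = (17 - 5/2*(-1))/(15 + 11) = (17 + 5/2)/26 = (39/2)*(1/26) = ¾ ≈ 0.75000)
(-22 + N)*(3*(1 + W(m(n)))) = (-22 + ¾)*(3*(1 - 4)) = -255*(-3)/4 = -85/4*(-9) = 765/4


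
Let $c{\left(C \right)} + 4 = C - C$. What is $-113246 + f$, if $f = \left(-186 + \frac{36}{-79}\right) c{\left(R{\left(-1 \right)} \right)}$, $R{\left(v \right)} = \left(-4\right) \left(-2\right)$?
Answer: $- \frac{8887514}{79} \approx -1.125 \cdot 10^{5}$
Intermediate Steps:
$R{\left(v \right)} = 8$
$c{\left(C \right)} = -4$ ($c{\left(C \right)} = -4 + \left(C - C\right) = -4 + 0 = -4$)
$f = \frac{58920}{79}$ ($f = \left(-186 + \frac{36}{-79}\right) \left(-4\right) = \left(-186 + 36 \left(- \frac{1}{79}\right)\right) \left(-4\right) = \left(-186 - \frac{36}{79}\right) \left(-4\right) = \left(- \frac{14730}{79}\right) \left(-4\right) = \frac{58920}{79} \approx 745.82$)
$-113246 + f = -113246 + \frac{58920}{79} = - \frac{8887514}{79}$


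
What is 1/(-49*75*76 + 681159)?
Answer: 1/401859 ≈ 2.4884e-6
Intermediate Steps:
1/(-49*75*76 + 681159) = 1/(-3675*76 + 681159) = 1/(-279300 + 681159) = 1/401859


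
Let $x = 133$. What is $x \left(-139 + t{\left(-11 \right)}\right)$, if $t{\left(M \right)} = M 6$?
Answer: $-27265$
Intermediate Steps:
$t{\left(M \right)} = 6 M$
$x \left(-139 + t{\left(-11 \right)}\right) = 133 \left(-139 + 6 \left(-11\right)\right) = 133 \left(-139 - 66\right) = 133 \left(-205\right) = -27265$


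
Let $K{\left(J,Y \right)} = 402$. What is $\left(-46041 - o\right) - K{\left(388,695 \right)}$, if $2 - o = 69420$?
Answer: $22975$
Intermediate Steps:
$o = -69418$ ($o = 2 - 69420 = -69418$)
$\left(-46041 - o\right) - K{\left(388,695 \right)} = \left(-46041 - -69418\right) - 402 = \left(-46041 + 69418\right) - 402 = 23377 - 402 = 22975$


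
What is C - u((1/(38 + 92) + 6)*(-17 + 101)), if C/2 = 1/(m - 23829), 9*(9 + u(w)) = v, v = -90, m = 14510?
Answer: 177059/9319 ≈ 19.000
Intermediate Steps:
u(w) = -19 (u(w) = -9 + (⅑)*(-90) = -9 - 10 = -19)
C = -2/9319 (C = 2/(14510 - 23829) = 2/(-9319) = 2*(-1/9319) = -2/9319 ≈ -0.00021462)
C - u((1/(38 + 92) + 6)*(-17 + 101)) = -2/9319 - 1*(-19) = -2/9319 + 19 = 177059/9319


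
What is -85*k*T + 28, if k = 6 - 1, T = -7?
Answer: 3003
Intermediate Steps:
k = 5
-85*k*T + 28 = -425*(-7) + 28 = -85*(-35) + 28 = 2975 + 28 = 3003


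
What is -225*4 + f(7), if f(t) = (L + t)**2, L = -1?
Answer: -864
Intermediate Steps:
f(t) = (-1 + t)**2
-225*4 + f(7) = -225*4 + (-1 + 7)**2 = -900 + 6**2 = -900 + 36 = -864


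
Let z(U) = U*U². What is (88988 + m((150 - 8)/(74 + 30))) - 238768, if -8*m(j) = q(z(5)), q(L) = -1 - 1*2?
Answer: -1198237/8 ≈ -1.4978e+5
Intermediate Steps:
z(U) = U³
q(L) = -3 (q(L) = -1 - 2 = -3)
m(j) = 3/8 (m(j) = -⅛*(-3) = 3/8)
(88988 + m((150 - 8)/(74 + 30))) - 238768 = (88988 + 3/8) - 238768 = 711907/8 - 238768 = -1198237/8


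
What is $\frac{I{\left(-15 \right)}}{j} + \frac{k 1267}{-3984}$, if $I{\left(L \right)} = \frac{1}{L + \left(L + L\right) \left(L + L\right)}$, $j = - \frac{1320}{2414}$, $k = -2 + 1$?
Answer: $\frac{61270501}{193921200} \approx 0.31596$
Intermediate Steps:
$k = -1$
$j = - \frac{660}{1207}$ ($j = \left(-1320\right) \frac{1}{2414} = - \frac{660}{1207} \approx -0.54681$)
$I{\left(L \right)} = \frac{1}{L + 4 L^{2}}$ ($I{\left(L \right)} = \frac{1}{L + 2 L 2 L} = \frac{1}{L + 4 L^{2}}$)
$\frac{I{\left(-15 \right)}}{j} + \frac{k 1267}{-3984} = \frac{\frac{1}{-15} \frac{1}{1 + 4 \left(-15\right)}}{- \frac{660}{1207}} + \frac{\left(-1\right) 1267}{-3984} = - \frac{1}{15 \left(1 - 60\right)} \left(- \frac{1207}{660}\right) - - \frac{1267}{3984} = - \frac{1}{15 \left(-59\right)} \left(- \frac{1207}{660}\right) + \frac{1267}{3984} = \left(- \frac{1}{15}\right) \left(- \frac{1}{59}\right) \left(- \frac{1207}{660}\right) + \frac{1267}{3984} = \frac{1}{885} \left(- \frac{1207}{660}\right) + \frac{1267}{3984} = - \frac{1207}{584100} + \frac{1267}{3984} = \frac{61270501}{193921200}$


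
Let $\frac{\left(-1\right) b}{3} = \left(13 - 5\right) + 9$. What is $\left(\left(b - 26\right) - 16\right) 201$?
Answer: $-18693$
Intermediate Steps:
$b = -51$ ($b = - 3 \left(\left(13 - 5\right) + 9\right) = - 3 \left(8 + 9\right) = \left(-3\right) 17 = -51$)
$\left(\left(b - 26\right) - 16\right) 201 = \left(\left(-51 - 26\right) - 16\right) 201 = \left(-77 - 16\right) 201 = \left(-93\right) 201 = -18693$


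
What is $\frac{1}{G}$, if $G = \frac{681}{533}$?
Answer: $\frac{533}{681} \approx 0.78267$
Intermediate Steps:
$G = \frac{681}{533}$ ($G = 681 \cdot \frac{1}{533} = \frac{681}{533} \approx 1.2777$)
$\frac{1}{G} = \frac{1}{\frac{681}{533}} = \frac{533}{681}$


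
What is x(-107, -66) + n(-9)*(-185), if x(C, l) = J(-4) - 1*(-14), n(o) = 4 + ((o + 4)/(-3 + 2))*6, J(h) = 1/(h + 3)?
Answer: -6277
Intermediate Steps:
J(h) = 1/(3 + h)
n(o) = -20 - 6*o (n(o) = 4 + ((4 + o)/(-1))*6 = 4 + ((4 + o)*(-1))*6 = 4 + (-4 - o)*6 = 4 + (-24 - 6*o) = -20 - 6*o)
x(C, l) = 13 (x(C, l) = 1/(3 - 4) - 1*(-14) = 1/(-1) + 14 = -1 + 14 = 13)
x(-107, -66) + n(-9)*(-185) = 13 + (-20 - 6*(-9))*(-185) = 13 + (-20 + 54)*(-185) = 13 + 34*(-185) = 13 - 6290 = -6277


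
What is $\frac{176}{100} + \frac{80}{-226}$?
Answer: $\frac{3972}{2825} \approx 1.406$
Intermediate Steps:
$\frac{176}{100} + \frac{80}{-226} = 176 \cdot \frac{1}{100} + 80 \left(- \frac{1}{226}\right) = \frac{44}{25} - \frac{40}{113} = \frac{3972}{2825}$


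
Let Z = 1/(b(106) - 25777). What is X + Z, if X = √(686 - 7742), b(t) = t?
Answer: -1/25671 + 84*I ≈ -3.8954e-5 + 84.0*I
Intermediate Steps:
Z = -1/25671 (Z = 1/(106 - 25777) = 1/(-25671) = -1/25671 ≈ -3.8954e-5)
X = 84*I (X = √(-7056) = 84*I ≈ 84.0*I)
X + Z = 84*I - 1/25671 = -1/25671 + 84*I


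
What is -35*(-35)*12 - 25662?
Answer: -10962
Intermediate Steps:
-35*(-35)*12 - 25662 = 1225*12 - 25662 = 14700 - 25662 = -10962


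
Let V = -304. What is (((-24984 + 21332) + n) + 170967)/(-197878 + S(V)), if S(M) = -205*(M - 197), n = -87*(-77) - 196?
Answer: -173818/95173 ≈ -1.8263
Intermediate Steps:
n = 6503 (n = 6699 - 196 = 6503)
S(M) = 40385 - 205*M (S(M) = -205*(-197 + M) = 40385 - 205*M)
(((-24984 + 21332) + n) + 170967)/(-197878 + S(V)) = (((-24984 + 21332) + 6503) + 170967)/(-197878 + (40385 - 205*(-304))) = ((-3652 + 6503) + 170967)/(-197878 + (40385 + 62320)) = (2851 + 170967)/(-197878 + 102705) = 173818/(-95173) = 173818*(-1/95173) = -173818/95173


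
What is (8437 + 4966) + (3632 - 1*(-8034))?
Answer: 25069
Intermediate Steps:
(8437 + 4966) + (3632 - 1*(-8034)) = 13403 + (3632 + 8034) = 13403 + 11666 = 25069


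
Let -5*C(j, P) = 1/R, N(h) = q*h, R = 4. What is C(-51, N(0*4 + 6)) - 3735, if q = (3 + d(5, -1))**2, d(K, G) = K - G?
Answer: -74701/20 ≈ -3735.1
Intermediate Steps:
q = 81 (q = (3 + (5 - 1*(-1)))**2 = (3 + (5 + 1))**2 = (3 + 6)**2 = 9**2 = 81)
N(h) = 81*h
C(j, P) = -1/20 (C(j, P) = -1/5/4 = -1/5*1/4 = -1/20)
C(-51, N(0*4 + 6)) - 3735 = -1/20 - 3735 = -74701/20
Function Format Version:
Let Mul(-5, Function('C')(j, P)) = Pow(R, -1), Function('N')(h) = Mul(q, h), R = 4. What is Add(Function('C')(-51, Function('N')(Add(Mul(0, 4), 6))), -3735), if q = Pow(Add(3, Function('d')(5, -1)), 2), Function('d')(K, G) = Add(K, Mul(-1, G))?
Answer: Rational(-74701, 20) ≈ -3735.1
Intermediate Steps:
q = 81 (q = Pow(Add(3, Add(5, Mul(-1, -1))), 2) = Pow(Add(3, Add(5, 1)), 2) = Pow(Add(3, 6), 2) = Pow(9, 2) = 81)
Function('N')(h) = Mul(81, h)
Function('C')(j, P) = Rational(-1, 20) (Function('C')(j, P) = Mul(Rational(-1, 5), Pow(4, -1)) = Mul(Rational(-1, 5), Rational(1, 4)) = Rational(-1, 20))
Add(Function('C')(-51, Function('N')(Add(Mul(0, 4), 6))), -3735) = Add(Rational(-1, 20), -3735) = Rational(-74701, 20)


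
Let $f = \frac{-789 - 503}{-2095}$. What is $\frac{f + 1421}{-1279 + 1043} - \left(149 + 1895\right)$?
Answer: $- \frac{1013572767}{494420} \approx -2050.0$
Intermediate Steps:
$f = \frac{1292}{2095}$ ($f = \left(-789 - 503\right) \left(- \frac{1}{2095}\right) = \left(-1292\right) \left(- \frac{1}{2095}\right) = \frac{1292}{2095} \approx 0.61671$)
$\frac{f + 1421}{-1279 + 1043} - \left(149 + 1895\right) = \frac{\frac{1292}{2095} + 1421}{-1279 + 1043} - \left(149 + 1895\right) = \frac{2978287}{2095 \left(-236\right)} - 2044 = \frac{2978287}{2095} \left(- \frac{1}{236}\right) - 2044 = - \frac{2978287}{494420} - 2044 = - \frac{1013572767}{494420}$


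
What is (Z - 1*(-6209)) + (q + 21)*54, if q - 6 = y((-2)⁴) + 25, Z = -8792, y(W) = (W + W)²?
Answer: 55521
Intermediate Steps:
y(W) = 4*W² (y(W) = (2*W)² = 4*W²)
q = 1055 (q = 6 + (4*((-2)⁴)² + 25) = 6 + (4*16² + 25) = 6 + (4*256 + 25) = 6 + (1024 + 25) = 6 + 1049 = 1055)
(Z - 1*(-6209)) + (q + 21)*54 = (-8792 - 1*(-6209)) + (1055 + 21)*54 = (-8792 + 6209) + 1076*54 = -2583 + 58104 = 55521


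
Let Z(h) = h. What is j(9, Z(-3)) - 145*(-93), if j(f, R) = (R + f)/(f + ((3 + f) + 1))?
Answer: 148338/11 ≈ 13485.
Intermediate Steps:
j(f, R) = (R + f)/(4 + 2*f) (j(f, R) = (R + f)/(f + (4 + f)) = (R + f)/(4 + 2*f))
j(9, Z(-3)) - 145*(-93) = (-3 + 9)/(2*(2 + 9)) - 145*(-93) = (1/2)*6/11 + 13485 = (1/2)*(1/11)*6 + 13485 = 3/11 + 13485 = 148338/11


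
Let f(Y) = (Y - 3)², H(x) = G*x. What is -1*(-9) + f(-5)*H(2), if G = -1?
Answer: -119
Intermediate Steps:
H(x) = -x
f(Y) = (-3 + Y)²
-1*(-9) + f(-5)*H(2) = -1*(-9) + (-3 - 5)²*(-1*2) = 9 + (-8)²*(-2) = 9 + 64*(-2) = 9 - 128 = -119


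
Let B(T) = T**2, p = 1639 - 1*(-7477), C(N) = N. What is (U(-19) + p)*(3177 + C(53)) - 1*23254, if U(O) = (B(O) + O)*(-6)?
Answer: 22793466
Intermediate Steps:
p = 9116 (p = 1639 + 7477 = 9116)
U(O) = -6*O - 6*O**2 (U(O) = (O**2 + O)*(-6) = (O + O**2)*(-6) = -6*O - 6*O**2)
(U(-19) + p)*(3177 + C(53)) - 1*23254 = (6*(-19)*(-1 - 1*(-19)) + 9116)*(3177 + 53) - 1*23254 = (6*(-19)*(-1 + 19) + 9116)*3230 - 23254 = (6*(-19)*18 + 9116)*3230 - 23254 = (-2052 + 9116)*3230 - 23254 = 7064*3230 - 23254 = 22816720 - 23254 = 22793466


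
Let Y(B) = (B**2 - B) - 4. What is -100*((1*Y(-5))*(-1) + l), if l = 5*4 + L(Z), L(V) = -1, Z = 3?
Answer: 700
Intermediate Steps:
Y(B) = -4 + B**2 - B
l = 19 (l = 5*4 - 1 = 20 - 1 = 19)
-100*((1*Y(-5))*(-1) + l) = -100*((1*(-4 + (-5)**2 - 1*(-5)))*(-1) + 19) = -100*((1*(-4 + 25 + 5))*(-1) + 19) = -100*((1*26)*(-1) + 19) = -100*(26*(-1) + 19) = -100*(-26 + 19) = -100*(-7) = 700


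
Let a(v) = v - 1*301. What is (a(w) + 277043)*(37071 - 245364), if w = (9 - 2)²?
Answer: -57653627763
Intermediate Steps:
w = 49 (w = 7² = 49)
a(v) = -301 + v (a(v) = v - 301 = -301 + v)
(a(w) + 277043)*(37071 - 245364) = ((-301 + 49) + 277043)*(37071 - 245364) = (-252 + 277043)*(-208293) = 276791*(-208293) = -57653627763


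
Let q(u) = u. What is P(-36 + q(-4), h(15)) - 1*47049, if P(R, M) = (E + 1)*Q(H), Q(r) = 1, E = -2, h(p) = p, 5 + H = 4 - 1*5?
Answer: -47050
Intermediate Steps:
H = -6 (H = -5 + (4 - 1*5) = -5 + (4 - 5) = -5 - 1 = -6)
P(R, M) = -1 (P(R, M) = (-2 + 1)*1 = -1*1 = -1)
P(-36 + q(-4), h(15)) - 1*47049 = -1 - 1*47049 = -1 - 47049 = -47050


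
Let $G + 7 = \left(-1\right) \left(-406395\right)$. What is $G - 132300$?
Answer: $274088$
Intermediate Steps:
$G = 406388$ ($G = -7 - -406395 = -7 + 406395 = 406388$)
$G - 132300 = 406388 - 132300 = 274088$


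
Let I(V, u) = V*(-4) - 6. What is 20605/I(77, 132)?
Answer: -20605/314 ≈ -65.621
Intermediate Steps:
I(V, u) = -6 - 4*V (I(V, u) = -4*V - 6 = -6 - 4*V)
20605/I(77, 132) = 20605/(-6 - 4*77) = 20605/(-6 - 308) = 20605/(-314) = 20605*(-1/314) = -20605/314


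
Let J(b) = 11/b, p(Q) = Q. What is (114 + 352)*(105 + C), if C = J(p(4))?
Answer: 100423/2 ≈ 50212.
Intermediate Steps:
C = 11/4 ≈ 2.7500
(114 + 352)*(105 + C) = (114 + 352)*(105 + 11/4) = 466*(431/4) = 100423/2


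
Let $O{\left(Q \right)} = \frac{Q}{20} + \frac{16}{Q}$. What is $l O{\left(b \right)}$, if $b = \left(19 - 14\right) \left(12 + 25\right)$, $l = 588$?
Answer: $\frac{1015623}{185} \approx 5489.9$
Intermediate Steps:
$b = 185$ ($b = 5 \cdot 37 = 185$)
$O{\left(Q \right)} = \frac{16}{Q} + \frac{Q}{20}$ ($O{\left(Q \right)} = Q \frac{1}{20} + \frac{16}{Q} = \frac{Q}{20} + \frac{16}{Q} = \frac{16}{Q} + \frac{Q}{20}$)
$l O{\left(b \right)} = 588 \left(\frac{16}{185} + \frac{1}{20} \cdot 185\right) = 588 \left(16 \cdot \frac{1}{185} + \frac{37}{4}\right) = 588 \left(\frac{16}{185} + \frac{37}{4}\right) = 588 \cdot \frac{6909}{740} = \frac{1015623}{185}$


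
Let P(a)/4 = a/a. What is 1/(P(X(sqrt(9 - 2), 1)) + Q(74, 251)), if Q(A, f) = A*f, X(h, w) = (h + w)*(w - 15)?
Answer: 1/18578 ≈ 5.3827e-5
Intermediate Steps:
X(h, w) = (-15 + w)*(h + w) (X(h, w) = (h + w)*(-15 + w) = (-15 + w)*(h + w))
P(a) = 4 (P(a) = 4*(a/a) = 4*1 = 4)
1/(P(X(sqrt(9 - 2), 1)) + Q(74, 251)) = 1/(4 + 74*251) = 1/(4 + 18574) = 1/18578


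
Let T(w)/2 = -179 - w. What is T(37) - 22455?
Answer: -22887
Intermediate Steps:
T(w) = -358 - 2*w (T(w) = 2*(-179 - w) = -358 - 2*w)
T(37) - 22455 = (-358 - 2*37) - 22455 = (-358 - 74) - 22455 = -432 - 22455 = -22887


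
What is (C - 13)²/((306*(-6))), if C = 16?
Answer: -1/204 ≈ -0.0049020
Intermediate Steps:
(C - 13)²/((306*(-6))) = (16 - 13)²/((306*(-6))) = 3²/(-1836) = 9*(-1/1836) = -1/204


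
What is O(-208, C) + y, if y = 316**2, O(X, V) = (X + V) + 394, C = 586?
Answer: 100628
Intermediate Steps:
O(X, V) = 394 + V + X (O(X, V) = (V + X) + 394 = 394 + V + X)
y = 99856
O(-208, C) + y = (394 + 586 - 208) + 99856 = 772 + 99856 = 100628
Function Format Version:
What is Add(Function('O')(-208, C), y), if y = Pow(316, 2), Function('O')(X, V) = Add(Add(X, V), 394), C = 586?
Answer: 100628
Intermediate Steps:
Function('O')(X, V) = Add(394, V, X) (Function('O')(X, V) = Add(Add(V, X), 394) = Add(394, V, X))
y = 99856
Add(Function('O')(-208, C), y) = Add(Add(394, 586, -208), 99856) = Add(772, 99856) = 100628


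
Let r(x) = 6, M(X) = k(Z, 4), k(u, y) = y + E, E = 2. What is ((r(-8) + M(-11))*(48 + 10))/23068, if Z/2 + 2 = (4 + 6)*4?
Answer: 174/5767 ≈ 0.030172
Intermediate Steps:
Z = 76 (Z = -4 + 2*((4 + 6)*4) = -4 + 2*(10*4) = -4 + 2*40 = -4 + 80 = 76)
k(u, y) = 2 + y (k(u, y) = y + 2 = 2 + y)
M(X) = 6 (M(X) = 2 + 4 = 6)
((r(-8) + M(-11))*(48 + 10))/23068 = ((6 + 6)*(48 + 10))/23068 = (12*58)*(1/23068) = 696*(1/23068) = 174/5767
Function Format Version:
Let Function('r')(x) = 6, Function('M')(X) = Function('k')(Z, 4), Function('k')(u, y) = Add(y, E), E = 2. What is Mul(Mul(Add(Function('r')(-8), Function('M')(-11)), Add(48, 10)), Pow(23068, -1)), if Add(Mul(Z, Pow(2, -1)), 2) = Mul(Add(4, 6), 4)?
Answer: Rational(174, 5767) ≈ 0.030172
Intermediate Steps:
Z = 76 (Z = Add(-4, Mul(2, Mul(Add(4, 6), 4))) = Add(-4, Mul(2, Mul(10, 4))) = Add(-4, Mul(2, 40)) = Add(-4, 80) = 76)
Function('k')(u, y) = Add(2, y) (Function('k')(u, y) = Add(y, 2) = Add(2, y))
Function('M')(X) = 6 (Function('M')(X) = Add(2, 4) = 6)
Mul(Mul(Add(Function('r')(-8), Function('M')(-11)), Add(48, 10)), Pow(23068, -1)) = Mul(Mul(Add(6, 6), Add(48, 10)), Pow(23068, -1)) = Mul(Mul(12, 58), Rational(1, 23068)) = Mul(696, Rational(1, 23068)) = Rational(174, 5767)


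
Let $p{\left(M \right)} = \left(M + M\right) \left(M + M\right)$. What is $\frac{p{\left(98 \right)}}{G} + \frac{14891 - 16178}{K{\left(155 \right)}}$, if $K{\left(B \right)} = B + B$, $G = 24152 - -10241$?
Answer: $- \frac{32354831}{10661830} \approx -3.0346$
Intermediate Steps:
$p{\left(M \right)} = 4 M^{2}$ ($p{\left(M \right)} = 2 M 2 M = 4 M^{2}$)
$G = 34393$ ($G = 24152 + 10241 = 34393$)
$K{\left(B \right)} = 2 B$
$\frac{p{\left(98 \right)}}{G} + \frac{14891 - 16178}{K{\left(155 \right)}} = \frac{4 \cdot 98^{2}}{34393} + \frac{14891 - 16178}{2 \cdot 155} = 4 \cdot 9604 \cdot \frac{1}{34393} - \frac{1287}{310} = 38416 \cdot \frac{1}{34393} - \frac{1287}{310} = \frac{38416}{34393} - \frac{1287}{310} = - \frac{32354831}{10661830}$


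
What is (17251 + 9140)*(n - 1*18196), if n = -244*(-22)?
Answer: -338543748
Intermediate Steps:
n = 5368
(17251 + 9140)*(n - 1*18196) = (17251 + 9140)*(5368 - 1*18196) = 26391*(5368 - 18196) = 26391*(-12828) = -338543748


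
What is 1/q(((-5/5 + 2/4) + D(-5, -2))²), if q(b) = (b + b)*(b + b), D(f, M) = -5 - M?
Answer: 4/2401 ≈ 0.0016660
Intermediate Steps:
q(b) = 4*b² (q(b) = (2*b)*(2*b) = 4*b²)
1/q(((-5/5 + 2/4) + D(-5, -2))²) = 1/(4*(((-5/5 + 2/4) + (-5 - 1*(-2)))²)²) = 1/(4*(((-5*⅕ + 2*(¼)) + (-5 + 2))²)²) = 1/(4*(((-1 + ½) - 3)²)²) = 1/(4*((-½ - 3)²)²) = 1/(4*((-7/2)²)²) = 1/(4*(49/4)²) = 1/(4*(2401/16)) = 1/(2401/4) = 4/2401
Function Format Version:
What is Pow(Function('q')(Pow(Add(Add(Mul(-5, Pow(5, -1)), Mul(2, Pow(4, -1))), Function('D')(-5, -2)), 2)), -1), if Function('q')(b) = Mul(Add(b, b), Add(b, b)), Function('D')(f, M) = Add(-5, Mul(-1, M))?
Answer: Rational(4, 2401) ≈ 0.0016660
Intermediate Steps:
Function('q')(b) = Mul(4, Pow(b, 2)) (Function('q')(b) = Mul(Mul(2, b), Mul(2, b)) = Mul(4, Pow(b, 2)))
Pow(Function('q')(Pow(Add(Add(Mul(-5, Pow(5, -1)), Mul(2, Pow(4, -1))), Function('D')(-5, -2)), 2)), -1) = Pow(Mul(4, Pow(Pow(Add(Add(Mul(-5, Pow(5, -1)), Mul(2, Pow(4, -1))), Add(-5, Mul(-1, -2))), 2), 2)), -1) = Pow(Mul(4, Pow(Pow(Add(Add(Mul(-5, Rational(1, 5)), Mul(2, Rational(1, 4))), Add(-5, 2)), 2), 2)), -1) = Pow(Mul(4, Pow(Pow(Add(Add(-1, Rational(1, 2)), -3), 2), 2)), -1) = Pow(Mul(4, Pow(Pow(Add(Rational(-1, 2), -3), 2), 2)), -1) = Pow(Mul(4, Pow(Pow(Rational(-7, 2), 2), 2)), -1) = Pow(Mul(4, Pow(Rational(49, 4), 2)), -1) = Pow(Mul(4, Rational(2401, 16)), -1) = Pow(Rational(2401, 4), -1) = Rational(4, 2401)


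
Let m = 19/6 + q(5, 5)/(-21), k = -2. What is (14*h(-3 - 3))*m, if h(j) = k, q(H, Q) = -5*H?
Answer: -122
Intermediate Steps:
h(j) = -2
m = 61/14 (m = 19/6 - 5*5/(-21) = 19*(1/6) - 25*(-1/21) = 19/6 + 25/21 = 61/14 ≈ 4.3571)
(14*h(-3 - 3))*m = (14*(-2))*(61/14) = -28*61/14 = -122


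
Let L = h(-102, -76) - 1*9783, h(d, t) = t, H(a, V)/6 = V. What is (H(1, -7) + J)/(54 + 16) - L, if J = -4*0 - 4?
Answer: 345042/35 ≈ 9858.3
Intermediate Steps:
H(a, V) = 6*V
J = -4 (J = 0 - 4 = -4)
L = -9859 (L = -76 - 1*9783 = -76 - 9783 = -9859)
(H(1, -7) + J)/(54 + 16) - L = (6*(-7) - 4)/(54 + 16) - 1*(-9859) = (-42 - 4)/70 + 9859 = -46*1/70 + 9859 = -23/35 + 9859 = 345042/35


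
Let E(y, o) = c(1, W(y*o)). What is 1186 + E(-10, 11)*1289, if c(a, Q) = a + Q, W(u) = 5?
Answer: 8920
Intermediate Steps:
c(a, Q) = Q + a
E(y, o) = 6 (E(y, o) = 5 + 1 = 6)
1186 + E(-10, 11)*1289 = 1186 + 6*1289 = 1186 + 7734 = 8920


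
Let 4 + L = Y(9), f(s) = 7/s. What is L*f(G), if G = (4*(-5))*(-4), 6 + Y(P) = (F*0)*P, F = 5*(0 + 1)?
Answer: -7/8 ≈ -0.87500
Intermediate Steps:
F = 5 (F = 5*1 = 5)
Y(P) = -6 (Y(P) = -6 + (5*0)*P = -6 + 0*P = -6 + 0 = -6)
G = 80 (G = -20*(-4) = 80)
L = -10 (L = -4 - 6 = -10)
L*f(G) = -70/80 = -10*7/80 = -7/8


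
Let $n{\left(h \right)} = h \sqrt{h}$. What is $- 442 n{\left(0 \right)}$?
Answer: $0$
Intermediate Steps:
$n{\left(h \right)} = h^{\frac{3}{2}}$
$- 442 n{\left(0 \right)} = - 442 \cdot 0^{\frac{3}{2}} = \left(-442\right) 0 = 0$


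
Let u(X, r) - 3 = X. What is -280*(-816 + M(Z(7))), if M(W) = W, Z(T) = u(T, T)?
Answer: 225680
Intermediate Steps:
u(X, r) = 3 + X
Z(T) = 3 + T
-280*(-816 + M(Z(7))) = -280*(-816 + (3 + 7)) = -280*(-816 + 10) = -280*(-806) = 225680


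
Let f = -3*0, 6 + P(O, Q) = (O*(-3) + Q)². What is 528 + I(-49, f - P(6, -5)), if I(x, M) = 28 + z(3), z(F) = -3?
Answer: 553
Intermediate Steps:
P(O, Q) = -6 + (Q - 3*O)² (P(O, Q) = -6 + (O*(-3) + Q)² = -6 + (-3*O + Q)² = -6 + (Q - 3*O)²)
f = 0
I(x, M) = 25 (I(x, M) = 28 - 3 = 25)
528 + I(-49, f - P(6, -5)) = 528 + 25 = 553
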